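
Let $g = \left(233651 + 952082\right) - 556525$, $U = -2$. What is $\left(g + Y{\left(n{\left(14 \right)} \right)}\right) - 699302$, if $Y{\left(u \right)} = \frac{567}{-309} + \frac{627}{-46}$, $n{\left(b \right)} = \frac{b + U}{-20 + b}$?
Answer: $- \frac{332178647}{4738} \approx -70110.0$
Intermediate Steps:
$n{\left(b \right)} = \frac{-2 + b}{-20 + b}$ ($n{\left(b \right)} = \frac{b - 2}{-20 + b} = \frac{-2 + b}{-20 + b}$)
$Y{\left(u \right)} = - \frac{73275}{4738}$ ($Y{\left(u \right)} = 567 \left(- \frac{1}{309}\right) + 627 \left(- \frac{1}{46}\right) = - \frac{189}{103} - \frac{627}{46} = - \frac{73275}{4738}$)
$g = 629208$ ($g = 1185733 - 556525 = 629208$)
$\left(g + Y{\left(n{\left(14 \right)} \right)}\right) - 699302 = \left(629208 - \frac{73275}{4738}\right) - 699302 = \frac{2981114229}{4738} - 699302 = - \frac{332178647}{4738}$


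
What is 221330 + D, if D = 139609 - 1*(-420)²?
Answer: 184539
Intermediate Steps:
D = -36791 (D = 139609 - 1*176400 = 139609 - 176400 = -36791)
221330 + D = 221330 - 36791 = 184539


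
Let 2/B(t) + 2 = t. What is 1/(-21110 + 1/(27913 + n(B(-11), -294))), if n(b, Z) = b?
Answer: -362867/7660122357 ≈ -4.7371e-5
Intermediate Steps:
B(t) = 2/(-2 + t)
1/(-21110 + 1/(27913 + n(B(-11), -294))) = 1/(-21110 + 1/(27913 + 2/(-2 - 11))) = 1/(-21110 + 1/(27913 + 2/(-13))) = 1/(-21110 + 1/(27913 + 2*(-1/13))) = 1/(-21110 + 1/(27913 - 2/13)) = 1/(-21110 + 1/(362867/13)) = 1/(-21110 + 13/362867) = 1/(-7660122357/362867) = -362867/7660122357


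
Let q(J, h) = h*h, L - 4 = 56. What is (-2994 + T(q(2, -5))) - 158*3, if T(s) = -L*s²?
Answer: -40968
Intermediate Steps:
L = 60 (L = 4 + 56 = 60)
q(J, h) = h²
T(s) = -60*s²
(-2994 + T(q(2, -5))) - 158*3 = (-2994 - 60*((-5)²)²) - 158*3 = (-2994 - 60*25²) - 474 = (-2994 - 60*625) - 474 = (-2994 - 37500) - 474 = -40494 - 474 = -40968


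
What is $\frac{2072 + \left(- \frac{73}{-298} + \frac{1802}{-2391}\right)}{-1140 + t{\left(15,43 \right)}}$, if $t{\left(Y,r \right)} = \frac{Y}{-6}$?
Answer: $- \frac{1475974843}{814051815} \approx -1.8131$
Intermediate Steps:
$t{\left(Y,r \right)} = - \frac{Y}{6}$ ($t{\left(Y,r \right)} = Y \left(- \frac{1}{6}\right) = - \frac{Y}{6}$)
$\frac{2072 + \left(- \frac{73}{-298} + \frac{1802}{-2391}\right)}{-1140 + t{\left(15,43 \right)}} = \frac{2072 + \left(- \frac{73}{-298} + \frac{1802}{-2391}\right)}{-1140 - \frac{5}{2}} = \frac{2072 + \left(\left(-73\right) \left(- \frac{1}{298}\right) + 1802 \left(- \frac{1}{2391}\right)\right)}{-1140 - \frac{5}{2}} = \frac{2072 + \left(\frac{73}{298} - \frac{1802}{2391}\right)}{- \frac{2285}{2}} = \left(2072 - \frac{362453}{712518}\right) \left(- \frac{2}{2285}\right) = \frac{1475974843}{712518} \left(- \frac{2}{2285}\right) = - \frac{1475974843}{814051815}$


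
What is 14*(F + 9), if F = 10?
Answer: 266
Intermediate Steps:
14*(F + 9) = 14*(10 + 9) = 14*19 = 266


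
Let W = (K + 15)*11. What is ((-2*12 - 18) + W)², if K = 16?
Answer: 89401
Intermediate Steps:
W = 341 (W = (16 + 15)*11 = 31*11 = 341)
((-2*12 - 18) + W)² = ((-2*12 - 18) + 341)² = ((-24 - 18) + 341)² = (-42 + 341)² = 299² = 89401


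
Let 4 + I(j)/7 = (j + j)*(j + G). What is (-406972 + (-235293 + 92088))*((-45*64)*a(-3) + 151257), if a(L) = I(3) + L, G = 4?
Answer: 333507944391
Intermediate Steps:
I(j) = -28 + 14*j*(4 + j) (I(j) = -28 + 7*((j + j)*(j + 4)) = -28 + 7*((2*j)*(4 + j)) = -28 + 7*(2*j*(4 + j)) = -28 + 14*j*(4 + j))
a(L) = 266 + L (a(L) = (-28 + 14*3² + 56*3) + L = (-28 + 14*9 + 168) + L = (-28 + 126 + 168) + L = 266 + L)
(-406972 + (-235293 + 92088))*((-45*64)*a(-3) + 151257) = (-406972 + (-235293 + 92088))*((-45*64)*(266 - 3) + 151257) = (-406972 - 143205)*(-2880*263 + 151257) = -550177*(-757440 + 151257) = -550177*(-606183) = 333507944391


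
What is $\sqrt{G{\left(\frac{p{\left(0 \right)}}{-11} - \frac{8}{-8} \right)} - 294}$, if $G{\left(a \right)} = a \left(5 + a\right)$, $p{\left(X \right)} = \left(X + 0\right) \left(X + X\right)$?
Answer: $12 i \sqrt{2} \approx 16.971 i$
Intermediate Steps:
$p{\left(X \right)} = 2 X^{2}$ ($p{\left(X \right)} = X 2 X = 2 X^{2}$)
$\sqrt{G{\left(\frac{p{\left(0 \right)}}{-11} - \frac{8}{-8} \right)} - 294} = \sqrt{\left(\frac{2 \cdot 0^{2}}{-11} - \frac{8}{-8}\right) \left(5 + \left(\frac{2 \cdot 0^{2}}{-11} - \frac{8}{-8}\right)\right) - 294} = \sqrt{\left(2 \cdot 0 \left(- \frac{1}{11}\right) - -1\right) \left(5 + \left(2 \cdot 0 \left(- \frac{1}{11}\right) - -1\right)\right) - 294} = \sqrt{\left(0 \left(- \frac{1}{11}\right) + 1\right) \left(5 + \left(0 \left(- \frac{1}{11}\right) + 1\right)\right) - 294} = \sqrt{\left(0 + 1\right) \left(5 + \left(0 + 1\right)\right) - 294} = \sqrt{1 \left(5 + 1\right) - 294} = \sqrt{1 \cdot 6 - 294} = \sqrt{6 - 294} = \sqrt{-288} = 12 i \sqrt{2}$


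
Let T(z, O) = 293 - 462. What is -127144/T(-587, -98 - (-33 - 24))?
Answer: 127144/169 ≈ 752.33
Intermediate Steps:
T(z, O) = -169
-127144/T(-587, -98 - (-33 - 24)) = -127144/(-169) = -127144*(-1/169) = 127144/169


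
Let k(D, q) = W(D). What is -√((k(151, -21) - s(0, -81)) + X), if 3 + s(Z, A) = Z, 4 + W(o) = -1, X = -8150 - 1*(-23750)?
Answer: -√15598 ≈ -124.89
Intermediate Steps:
X = 15600 (X = -8150 + 23750 = 15600)
W(o) = -5 (W(o) = -4 - 1 = -5)
k(D, q) = -5
s(Z, A) = -3 + Z
-√((k(151, -21) - s(0, -81)) + X) = -√((-5 - (-3 + 0)) + 15600) = -√((-5 - 1*(-3)) + 15600) = -√((-5 + 3) + 15600) = -√(-2 + 15600) = -√15598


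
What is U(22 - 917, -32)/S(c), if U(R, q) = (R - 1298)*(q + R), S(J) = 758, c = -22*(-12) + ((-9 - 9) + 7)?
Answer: 2032911/758 ≈ 2681.9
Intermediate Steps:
c = 253 (c = 264 + (-18 + 7) = 264 - 11 = 253)
U(R, q) = (-1298 + R)*(R + q)
U(22 - 917, -32)/S(c) = ((22 - 917)² - 1298*(22 - 917) - 1298*(-32) + (22 - 917)*(-32))/758 = ((-895)² - 1298*(-895) + 41536 - 895*(-32))*(1/758) = (801025 + 1161710 + 41536 + 28640)*(1/758) = 2032911*(1/758) = 2032911/758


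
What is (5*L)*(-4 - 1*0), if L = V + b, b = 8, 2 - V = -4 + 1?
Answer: -260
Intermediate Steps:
V = 5 (V = 2 - (-4 + 1) = 2 - 1*(-3) = 2 + 3 = 5)
L = 13 (L = 5 + 8 = 13)
(5*L)*(-4 - 1*0) = (5*13)*(-4 - 1*0) = 65*(-4 + 0) = 65*(-4) = -260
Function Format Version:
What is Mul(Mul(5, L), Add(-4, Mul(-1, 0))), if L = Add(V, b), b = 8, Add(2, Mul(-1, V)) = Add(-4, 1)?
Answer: -260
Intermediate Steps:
V = 5 (V = Add(2, Mul(-1, Add(-4, 1))) = Add(2, Mul(-1, -3)) = Add(2, 3) = 5)
L = 13 (L = Add(5, 8) = 13)
Mul(Mul(5, L), Add(-4, Mul(-1, 0))) = Mul(Mul(5, 13), Add(-4, Mul(-1, 0))) = Mul(65, Add(-4, 0)) = Mul(65, -4) = -260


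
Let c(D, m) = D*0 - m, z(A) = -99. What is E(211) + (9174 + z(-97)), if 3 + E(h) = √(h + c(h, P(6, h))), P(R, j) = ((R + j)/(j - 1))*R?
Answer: 9072 + 32*√5/5 ≈ 9086.3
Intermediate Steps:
P(R, j) = R*(R + j)/(-1 + j) (P(R, j) = ((R + j)/(-1 + j))*R = R*(R + j)/(-1 + j))
c(D, m) = -m (c(D, m) = 0 - m = -m)
E(h) = -3 + √(h - 6*(6 + h)/(-1 + h))
E(211) + (9174 + z(-97)) = (-3 + √((-36 + 211² - 7*211)/(-1 + 211))) + (9174 - 99) = (-3 + √((-36 + 44521 - 1477)/210)) + 9075 = (-3 + √((1/210)*43008)) + 9075 = (-3 + √(1024/5)) + 9075 = (-3 + 32*√5/5) + 9075 = 9072 + 32*√5/5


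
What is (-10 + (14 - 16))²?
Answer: 144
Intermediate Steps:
(-10 + (14 - 16))² = (-10 - 2)² = (-12)² = 144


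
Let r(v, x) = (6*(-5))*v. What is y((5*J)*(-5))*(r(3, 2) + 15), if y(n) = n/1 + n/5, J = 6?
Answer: 13500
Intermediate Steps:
r(v, x) = -30*v
y(n) = 6*n/5 (y(n) = n*1 + n*(⅕) = n + n/5 = 6*n/5)
y((5*J)*(-5))*(r(3, 2) + 15) = (6*((5*6)*(-5))/5)*(-30*3 + 15) = (6*(30*(-5))/5)*(-90 + 15) = ((6/5)*(-150))*(-75) = -180*(-75) = 13500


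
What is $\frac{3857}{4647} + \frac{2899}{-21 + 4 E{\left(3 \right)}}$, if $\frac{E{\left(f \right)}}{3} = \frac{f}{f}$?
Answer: $- \frac{4478980}{13941} \approx -321.28$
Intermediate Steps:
$E{\left(f \right)} = 3$ ($E{\left(f \right)} = 3 \frac{f}{f} = 3 \cdot 1 = 3$)
$\frac{3857}{4647} + \frac{2899}{-21 + 4 E{\left(3 \right)}} = \frac{3857}{4647} + \frac{2899}{-21 + 4 \cdot 3} = 3857 \cdot \frac{1}{4647} + \frac{2899}{-21 + 12} = \frac{3857}{4647} + \frac{2899}{-9} = \frac{3857}{4647} + 2899 \left(- \frac{1}{9}\right) = \frac{3857}{4647} - \frac{2899}{9} = - \frac{4478980}{13941}$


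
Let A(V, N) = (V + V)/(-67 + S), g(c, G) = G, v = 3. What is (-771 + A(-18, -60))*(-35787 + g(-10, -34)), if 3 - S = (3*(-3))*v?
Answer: 1020576111/37 ≈ 2.7583e+7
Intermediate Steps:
S = 30 (S = 3 - 3*(-3)*3 = 3 - (-9)*3 = 3 - 1*(-27) = 3 + 27 = 30)
A(V, N) = -2*V/37 (A(V, N) = (V + V)/(-67 + 30) = (2*V)/(-37) = (2*V)*(-1/37) = -2*V/37)
(-771 + A(-18, -60))*(-35787 + g(-10, -34)) = (-771 - 2/37*(-18))*(-35787 - 34) = (-771 + 36/37)*(-35821) = -28491/37*(-35821) = 1020576111/37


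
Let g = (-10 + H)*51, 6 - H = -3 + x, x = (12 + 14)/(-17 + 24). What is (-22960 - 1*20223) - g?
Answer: -300598/7 ≈ -42943.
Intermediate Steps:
x = 26/7 ≈ 3.7143
H = 37/7 (H = 6 - (-3 + 26/7) = 6 - 1*5/7 = 6 - 5/7 = 37/7 ≈ 5.2857)
g = -1683/7 (g = (-10 + 37/7)*51 = -33/7*51 = -1683/7 ≈ -240.43)
(-22960 - 1*20223) - g = (-22960 - 1*20223) - 1*(-1683/7) = (-22960 - 20223) + 1683/7 = -43183 + 1683/7 = -300598/7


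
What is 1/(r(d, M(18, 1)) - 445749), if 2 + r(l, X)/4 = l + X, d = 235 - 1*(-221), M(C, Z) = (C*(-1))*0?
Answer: -1/443933 ≈ -2.2526e-6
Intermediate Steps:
M(C, Z) = 0 (M(C, Z) = -C*0 = 0)
d = 456 (d = 235 + 221 = 456)
r(l, X) = -8 + 4*X + 4*l (r(l, X) = -8 + 4*(l + X) = -8 + 4*(X + l) = -8 + (4*X + 4*l) = -8 + 4*X + 4*l)
1/(r(d, M(18, 1)) - 445749) = 1/((-8 + 4*0 + 4*456) - 445749) = 1/((-8 + 0 + 1824) - 445749) = 1/(1816 - 445749) = 1/(-443933) = -1/443933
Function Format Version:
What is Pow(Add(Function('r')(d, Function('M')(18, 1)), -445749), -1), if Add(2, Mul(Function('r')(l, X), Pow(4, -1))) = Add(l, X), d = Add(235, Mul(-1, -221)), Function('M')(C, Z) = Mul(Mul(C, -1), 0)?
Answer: Rational(-1, 443933) ≈ -2.2526e-6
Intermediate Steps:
Function('M')(C, Z) = 0 (Function('M')(C, Z) = Mul(Mul(-1, C), 0) = 0)
d = 456 (d = Add(235, 221) = 456)
Function('r')(l, X) = Add(-8, Mul(4, X), Mul(4, l)) (Function('r')(l, X) = Add(-8, Mul(4, Add(l, X))) = Add(-8, Mul(4, Add(X, l))) = Add(-8, Add(Mul(4, X), Mul(4, l))) = Add(-8, Mul(4, X), Mul(4, l)))
Pow(Add(Function('r')(d, Function('M')(18, 1)), -445749), -1) = Pow(Add(Add(-8, Mul(4, 0), Mul(4, 456)), -445749), -1) = Pow(Add(Add(-8, 0, 1824), -445749), -1) = Pow(Add(1816, -445749), -1) = Pow(-443933, -1) = Rational(-1, 443933)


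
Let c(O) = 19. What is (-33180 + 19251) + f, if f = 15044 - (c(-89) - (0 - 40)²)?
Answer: 2696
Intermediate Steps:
f = 16625 (f = 15044 - (19 - (0 - 40)²) = 15044 - (19 - 1*(-40)²) = 15044 - (19 - 1*1600) = 15044 - (19 - 1600) = 15044 - 1*(-1581) = 15044 + 1581 = 16625)
(-33180 + 19251) + f = (-33180 + 19251) + 16625 = -13929 + 16625 = 2696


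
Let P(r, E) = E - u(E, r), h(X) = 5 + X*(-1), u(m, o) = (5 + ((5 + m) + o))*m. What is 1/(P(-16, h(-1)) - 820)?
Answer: -1/814 ≈ -0.0012285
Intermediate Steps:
u(m, o) = m*(10 + m + o) (u(m, o) = (5 + (5 + m + o))*m = (10 + m + o)*m = m*(10 + m + o))
h(X) = 5 - X
P(r, E) = E - E*(10 + E + r)
1/(P(-16, h(-1)) - 820) = 1/((5 - 1*(-1))*(-9 - (5 - 1*(-1)) - 1*(-16)) - 820) = 1/((5 + 1)*(-9 - (5 + 1) + 16) - 820) = 1/(6*(-9 - 1*6 + 16) - 820) = 1/(6*(-9 - 6 + 16) - 820) = 1/(6*1 - 820) = 1/(6 - 820) = 1/(-814) = -1/814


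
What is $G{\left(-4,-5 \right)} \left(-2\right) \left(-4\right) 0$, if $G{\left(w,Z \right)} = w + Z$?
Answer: $0$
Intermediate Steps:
$G{\left(w,Z \right)} = Z + w$
$G{\left(-4,-5 \right)} \left(-2\right) \left(-4\right) 0 = \left(-5 - 4\right) \left(-2\right) \left(-4\right) 0 = - 9 \cdot 8 \cdot 0 = \left(-9\right) 0 = 0$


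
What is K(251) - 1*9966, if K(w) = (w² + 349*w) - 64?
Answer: 140570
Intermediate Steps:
K(w) = -64 + w² + 349*w
K(251) - 1*9966 = (-64 + 251² + 349*251) - 1*9966 = (-64 + 63001 + 87599) - 9966 = 150536 - 9966 = 140570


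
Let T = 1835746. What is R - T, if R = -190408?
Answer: -2026154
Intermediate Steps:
R - T = -190408 - 1*1835746 = -190408 - 1835746 = -2026154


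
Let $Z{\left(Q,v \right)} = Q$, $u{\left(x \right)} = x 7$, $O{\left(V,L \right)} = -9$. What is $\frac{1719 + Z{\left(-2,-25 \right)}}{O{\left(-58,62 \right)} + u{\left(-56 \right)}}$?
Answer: $- \frac{1717}{401} \approx -4.2818$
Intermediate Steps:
$u{\left(x \right)} = 7 x$
$\frac{1719 + Z{\left(-2,-25 \right)}}{O{\left(-58,62 \right)} + u{\left(-56 \right)}} = \frac{1719 - 2}{-9 + 7 \left(-56\right)} = \frac{1717}{-9 - 392} = \frac{1717}{-401} = 1717 \left(- \frac{1}{401}\right) = - \frac{1717}{401}$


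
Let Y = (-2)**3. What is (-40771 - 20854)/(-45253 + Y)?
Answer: 61625/45261 ≈ 1.3615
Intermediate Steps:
Y = -8
(-40771 - 20854)/(-45253 + Y) = (-40771 - 20854)/(-45253 - 8) = -61625/(-45261) = -61625*(-1/45261) = 61625/45261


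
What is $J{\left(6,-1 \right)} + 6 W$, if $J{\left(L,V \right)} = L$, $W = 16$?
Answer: $102$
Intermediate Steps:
$J{\left(6,-1 \right)} + 6 W = 6 + 6 \cdot 16 = 6 + 96 = 102$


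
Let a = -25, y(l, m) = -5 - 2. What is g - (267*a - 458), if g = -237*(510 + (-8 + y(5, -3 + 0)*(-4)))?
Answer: -118477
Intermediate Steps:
y(l, m) = -7
g = -125610 (g = -237*(510 + (-8 - 7*(-4))) = -237*(510 + (-8 + 28)) = -237*(510 + 20) = -237*530 = -125610)
g - (267*a - 458) = -125610 - (267*(-25) - 458) = -125610 - (-6675 - 458) = -125610 - 1*(-7133) = -125610 + 7133 = -118477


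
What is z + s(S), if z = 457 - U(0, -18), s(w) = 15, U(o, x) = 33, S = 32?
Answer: 439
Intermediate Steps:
z = 424 (z = 457 - 1*33 = 457 - 33 = 424)
z + s(S) = 424 + 15 = 439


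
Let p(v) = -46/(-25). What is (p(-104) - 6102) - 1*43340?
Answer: -1236004/25 ≈ -49440.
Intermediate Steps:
p(v) = 46/25 (p(v) = -46*(-1/25) = 46/25)
(p(-104) - 6102) - 1*43340 = (46/25 - 6102) - 1*43340 = -152504/25 - 43340 = -1236004/25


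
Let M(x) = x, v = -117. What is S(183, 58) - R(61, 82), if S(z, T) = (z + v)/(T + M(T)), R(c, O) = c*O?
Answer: -290083/58 ≈ -5001.4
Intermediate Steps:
R(c, O) = O*c
S(z, T) = (-117 + z)/(2*T) (S(z, T) = (z - 117)/(T + T) = (-117 + z)/((2*T)) = (-117 + z)*(1/(2*T)) = (-117 + z)/(2*T))
S(183, 58) - R(61, 82) = (½)*(-117 + 183)/58 - 82*61 = (½)*(1/58)*66 - 1*5002 = 33/58 - 5002 = -290083/58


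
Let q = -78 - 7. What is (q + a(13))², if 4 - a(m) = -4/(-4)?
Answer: 6724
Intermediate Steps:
q = -85
a(m) = 3 (a(m) = 4 - (-4)/(-4) = 4 - (-4)*(-1)/4 = 4 - 1*1 = 4 - 1 = 3)
(q + a(13))² = (-85 + 3)² = (-82)² = 6724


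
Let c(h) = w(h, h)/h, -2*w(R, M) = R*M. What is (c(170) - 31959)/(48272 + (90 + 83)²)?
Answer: -32044/78201 ≈ -0.40976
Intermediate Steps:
w(R, M) = -M*R/2 (w(R, M) = -R*M/2 = -M*R/2)
c(h) = -h/2 (c(h) = (-h*h/2)/h = (-h²/2)/h = -h/2)
(c(170) - 31959)/(48272 + (90 + 83)²) = (-½*170 - 31959)/(48272 + (90 + 83)²) = (-85 - 31959)/(48272 + 173²) = -32044/(48272 + 29929) = -32044/78201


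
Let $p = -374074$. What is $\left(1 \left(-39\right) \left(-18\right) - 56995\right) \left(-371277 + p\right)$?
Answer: $41958043843$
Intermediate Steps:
$\left(1 \left(-39\right) \left(-18\right) - 56995\right) \left(-371277 + p\right) = \left(1 \left(-39\right) \left(-18\right) - 56995\right) \left(-371277 - 374074\right) = \left(\left(-39\right) \left(-18\right) - 56995\right) \left(-745351\right) = \left(702 - 56995\right) \left(-745351\right) = \left(-56293\right) \left(-745351\right) = 41958043843$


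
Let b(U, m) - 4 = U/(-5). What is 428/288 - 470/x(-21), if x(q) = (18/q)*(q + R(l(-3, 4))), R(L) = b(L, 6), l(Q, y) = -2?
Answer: -188519/5976 ≈ -31.546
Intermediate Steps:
b(U, m) = 4 - U/5 (b(U, m) = 4 + U/(-5) = 4 + U*(-⅕) = 4 - U/5)
R(L) = 4 - L/5
x(q) = 18*(22/5 + q)/q (x(q) = (18/q)*(q + (4 - ⅕*(-2))) = (18/q)*(q + (4 + ⅖)) = (18/q)*(q + 22/5) = (18/q)*(22/5 + q) = 18*(22/5 + q)/q)
428/288 - 470/x(-21) = 428/288 - 470/(18 + (396/5)/(-21)) = 428*(1/288) - 470/(18 + (396/5)*(-1/21)) = 107/72 - 470/(18 - 132/35) = 107/72 - 470/498/35 = 107/72 - 470*35/498 = 107/72 - 8225/249 = -188519/5976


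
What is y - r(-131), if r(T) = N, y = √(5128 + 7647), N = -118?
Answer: 118 + 5*√511 ≈ 231.03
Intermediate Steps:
y = 5*√511 (y = √12775 = 5*√511 ≈ 113.03)
r(T) = -118
y - r(-131) = 5*√511 - 1*(-118) = 5*√511 + 118 = 118 + 5*√511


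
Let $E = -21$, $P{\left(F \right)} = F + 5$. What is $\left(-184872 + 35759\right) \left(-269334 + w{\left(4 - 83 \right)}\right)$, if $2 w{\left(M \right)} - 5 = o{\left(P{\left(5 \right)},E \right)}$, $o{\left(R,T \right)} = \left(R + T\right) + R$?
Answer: $40160902516$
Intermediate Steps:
$P{\left(F \right)} = 5 + F$
$o{\left(R,T \right)} = T + 2 R$
$w{\left(M \right)} = 2$ ($w{\left(M \right)} = \frac{5}{2} + \frac{-21 + 2 \left(5 + 5\right)}{2} = \frac{5}{2} + \frac{-21 + 2 \cdot 10}{2} = \frac{5}{2} + \frac{-21 + 20}{2} = \frac{5}{2} + \frac{1}{2} \left(-1\right) = \frac{5}{2} - \frac{1}{2} = 2$)
$\left(-184872 + 35759\right) \left(-269334 + w{\left(4 - 83 \right)}\right) = \left(-184872 + 35759\right) \left(-269334 + 2\right) = \left(-149113\right) \left(-269332\right) = 40160902516$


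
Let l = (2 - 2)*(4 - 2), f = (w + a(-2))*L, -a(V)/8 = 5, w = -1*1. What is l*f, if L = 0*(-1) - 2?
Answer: 0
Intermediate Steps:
w = -1
a(V) = -40 (a(V) = -8*5 = -40)
L = -2 (L = 0 - 2 = -2)
f = 82 (f = (-1 - 40)*(-2) = -41*(-2) = 82)
l = 0 (l = 0*2 = 0)
l*f = 0*82 = 0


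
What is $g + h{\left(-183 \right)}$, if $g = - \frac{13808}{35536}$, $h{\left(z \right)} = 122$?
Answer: $\frac{270099}{2221} \approx 121.61$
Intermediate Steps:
$g = - \frac{863}{2221}$ ($g = \left(-13808\right) \frac{1}{35536} = - \frac{863}{2221} \approx -0.38856$)
$g + h{\left(-183 \right)} = - \frac{863}{2221} + 122 = \frac{270099}{2221}$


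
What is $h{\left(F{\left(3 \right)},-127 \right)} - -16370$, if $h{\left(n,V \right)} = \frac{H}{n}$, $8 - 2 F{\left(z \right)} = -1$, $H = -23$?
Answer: $\frac{147284}{9} \approx 16365.0$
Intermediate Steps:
$F{\left(z \right)} = \frac{9}{2}$ ($F{\left(z \right)} = 4 - - \frac{1}{2} = 4 + \frac{1}{2} = \frac{9}{2}$)
$h{\left(n,V \right)} = - \frac{23}{n}$
$h{\left(F{\left(3 \right)},-127 \right)} - -16370 = - \frac{23}{\frac{9}{2}} - -16370 = \left(-23\right) \frac{2}{9} + 16370 = - \frac{46}{9} + 16370 = \frac{147284}{9}$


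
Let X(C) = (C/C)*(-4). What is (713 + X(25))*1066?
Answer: 755794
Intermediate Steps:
X(C) = -4 (X(C) = 1*(-4) = -4)
(713 + X(25))*1066 = (713 - 4)*1066 = 709*1066 = 755794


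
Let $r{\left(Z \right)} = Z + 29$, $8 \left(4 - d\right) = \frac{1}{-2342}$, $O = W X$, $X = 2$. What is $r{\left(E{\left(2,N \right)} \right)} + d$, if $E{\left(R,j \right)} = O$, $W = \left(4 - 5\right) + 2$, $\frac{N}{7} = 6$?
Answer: $\frac{655761}{18736} \approx 35.0$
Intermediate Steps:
$N = 42$ ($N = 7 \cdot 6 = 42$)
$W = 1$ ($W = -1 + 2 = 1$)
$O = 2$ ($O = 1 \cdot 2 = 2$)
$E{\left(R,j \right)} = 2$
$d = \frac{74945}{18736}$ ($d = 4 - \frac{1}{8 \left(-2342\right)} = 4 - - \frac{1}{18736} = 4 + \frac{1}{18736} = \frac{74945}{18736} \approx 4.0001$)
$r{\left(Z \right)} = 29 + Z$
$r{\left(E{\left(2,N \right)} \right)} + d = \left(29 + 2\right) + \frac{74945}{18736} = 31 + \frac{74945}{18736} = \frac{655761}{18736}$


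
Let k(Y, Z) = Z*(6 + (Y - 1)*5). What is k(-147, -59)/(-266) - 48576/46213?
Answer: -1007110697/6146329 ≈ -163.86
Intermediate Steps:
k(Y, Z) = Z*(1 + 5*Y) (k(Y, Z) = Z*(6 + (-1 + Y)*5) = Z*(6 + (-5 + 5*Y)) = Z*(1 + 5*Y))
k(-147, -59)/(-266) - 48576/46213 = -59*(1 + 5*(-147))/(-266) - 48576/46213 = -59*(1 - 735)*(-1/266) - 48576*1/46213 = -59*(-734)*(-1/266) - 48576/46213 = 43306*(-1/266) - 48576/46213 = -21653/133 - 48576/46213 = -1007110697/6146329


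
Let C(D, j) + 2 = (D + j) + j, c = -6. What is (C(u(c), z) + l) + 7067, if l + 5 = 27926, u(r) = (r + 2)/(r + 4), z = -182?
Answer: 34624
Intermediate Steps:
u(r) = (2 + r)/(4 + r)
l = 27921 (l = -5 + 27926 = 27921)
C(D, j) = -2 + D + 2*j (C(D, j) = -2 + ((D + j) + j) = -2 + (D + 2*j) = -2 + D + 2*j)
(C(u(c), z) + l) + 7067 = ((-2 + (2 - 6)/(4 - 6) + 2*(-182)) + 27921) + 7067 = ((-2 - 4/(-2) - 364) + 27921) + 7067 = ((-2 - ½*(-4) - 364) + 27921) + 7067 = ((-2 + 2 - 364) + 27921) + 7067 = (-364 + 27921) + 7067 = 27557 + 7067 = 34624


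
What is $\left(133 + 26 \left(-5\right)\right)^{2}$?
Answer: $9$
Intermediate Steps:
$\left(133 + 26 \left(-5\right)\right)^{2} = \left(133 - 130\right)^{2} = 3^{2} = 9$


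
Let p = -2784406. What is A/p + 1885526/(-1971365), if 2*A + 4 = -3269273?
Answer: -4055201562007/10978161068380 ≈ -0.36939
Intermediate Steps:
A = -3269277/2 (A = -2 + (1/2)*(-3269273) = -2 - 3269273/2 = -3269277/2 ≈ -1.6346e+6)
A/p + 1885526/(-1971365) = -3269277/2/(-2784406) + 1885526/(-1971365) = -3269277/2*(-1/2784406) + 1885526*(-1/1971365) = 3269277/5568812 - 1885526/1971365 = -4055201562007/10978161068380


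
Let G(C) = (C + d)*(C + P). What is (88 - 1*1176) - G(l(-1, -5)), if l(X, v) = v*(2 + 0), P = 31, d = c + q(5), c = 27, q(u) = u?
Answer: -1550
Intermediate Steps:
d = 32 (d = 27 + 5 = 32)
l(X, v) = 2*v (l(X, v) = v*2 = 2*v)
G(C) = (31 + C)*(32 + C) (G(C) = (C + 32)*(C + 31) = (32 + C)*(31 + C) = (31 + C)*(32 + C))
(88 - 1*1176) - G(l(-1, -5)) = (88 - 1*1176) - (992 + (2*(-5))² + 63*(2*(-5))) = (88 - 1176) - (992 + (-10)² + 63*(-10)) = -1088 - (992 + 100 - 630) = -1088 - 1*462 = -1088 - 462 = -1550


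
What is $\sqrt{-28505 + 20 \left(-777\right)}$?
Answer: $i \sqrt{44045} \approx 209.87 i$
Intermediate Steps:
$\sqrt{-28505 + 20 \left(-777\right)} = \sqrt{-28505 - 15540} = \sqrt{-44045} = i \sqrt{44045}$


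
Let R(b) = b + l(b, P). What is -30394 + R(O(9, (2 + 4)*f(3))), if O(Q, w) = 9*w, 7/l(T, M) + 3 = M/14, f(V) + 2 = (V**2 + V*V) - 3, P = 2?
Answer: -593889/20 ≈ -29694.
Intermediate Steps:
f(V) = -5 + 2*V**2 (f(V) = -2 + ((V**2 + V*V) - 3) = -2 + ((V**2 + V**2) - 3) = -2 + (2*V**2 - 3) = -2 + (-3 + 2*V**2) = -5 + 2*V**2)
l(T, M) = 7/(-3 + M/14)
R(b) = -49/20 + b (R(b) = b + 98/(-42 + 2) = b + 98/(-40) = b + 98*(-1/40) = b - 49/20 = -49/20 + b)
-30394 + R(O(9, (2 + 4)*f(3))) = -30394 + (-49/20 + 9*((2 + 4)*(-5 + 2*3**2))) = -30394 + (-49/20 + 9*(6*(-5 + 2*9))) = -30394 + (-49/20 + 9*(6*(-5 + 18))) = -30394 + (-49/20 + 9*(6*13)) = -30394 + (-49/20 + 9*78) = -30394 + (-49/20 + 702) = -30394 + 13991/20 = -593889/20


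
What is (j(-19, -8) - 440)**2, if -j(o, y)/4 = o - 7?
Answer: 112896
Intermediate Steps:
j(o, y) = 28 - 4*o (j(o, y) = -4*(o - 7) = -4*(-7 + o) = 28 - 4*o)
(j(-19, -8) - 440)**2 = ((28 - 4*(-19)) - 440)**2 = ((28 + 76) - 440)**2 = (104 - 440)**2 = (-336)**2 = 112896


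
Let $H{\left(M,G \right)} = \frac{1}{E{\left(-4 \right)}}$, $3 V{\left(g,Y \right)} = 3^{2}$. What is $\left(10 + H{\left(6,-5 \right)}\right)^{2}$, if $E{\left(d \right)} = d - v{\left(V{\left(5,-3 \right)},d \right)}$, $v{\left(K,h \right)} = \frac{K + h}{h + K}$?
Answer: $\frac{2401}{25} \approx 96.04$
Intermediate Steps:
$V{\left(g,Y \right)} = 3$ ($V{\left(g,Y \right)} = \frac{3^{2}}{3} = \frac{1}{3} \cdot 9 = 3$)
$v{\left(K,h \right)} = 1$ ($v{\left(K,h \right)} = \frac{K + h}{K + h} = 1$)
$E{\left(d \right)} = -1 + d$ ($E{\left(d \right)} = d - 1 = -1 + d$)
$H{\left(M,G \right)} = - \frac{1}{5}$ ($H{\left(M,G \right)} = \frac{1}{-1 - 4} = \frac{1}{-5} = - \frac{1}{5}$)
$\left(10 + H{\left(6,-5 \right)}\right)^{2} = \left(10 - \frac{1}{5}\right)^{2} = \left(\frac{49}{5}\right)^{2} = \frac{2401}{25}$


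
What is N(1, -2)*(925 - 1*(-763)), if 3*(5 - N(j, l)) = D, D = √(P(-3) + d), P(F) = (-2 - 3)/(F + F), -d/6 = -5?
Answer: 8440 - 844*√1110/9 ≈ 5315.6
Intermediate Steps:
d = 30 (d = -6*(-5) = 30)
P(F) = -5/(2*F) (P(F) = -5*1/(2*F) = -5/(2*F))
D = √1110/6 (D = √(-5/2/(-3) + 30) = √(-5/2*(-⅓) + 30) = √(⅚ + 30) = √(185/6) = √1110/6 ≈ 5.5528)
N(j, l) = 5 - √1110/18
N(1, -2)*(925 - 1*(-763)) = (5 - √1110/18)*(925 - 1*(-763)) = (5 - √1110/18)*(925 + 763) = (5 - √1110/18)*1688 = 8440 - 844*√1110/9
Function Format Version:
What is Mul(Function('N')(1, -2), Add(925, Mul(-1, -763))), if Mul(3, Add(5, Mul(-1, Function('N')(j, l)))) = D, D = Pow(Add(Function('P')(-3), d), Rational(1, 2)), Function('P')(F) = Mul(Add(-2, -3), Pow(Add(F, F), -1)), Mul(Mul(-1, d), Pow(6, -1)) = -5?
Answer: Add(8440, Mul(Rational(-844, 9), Pow(1110, Rational(1, 2)))) ≈ 5315.6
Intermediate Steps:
d = 30 (d = Mul(-6, -5) = 30)
Function('P')(F) = Mul(Rational(-5, 2), Pow(F, -1)) (Function('P')(F) = Mul(-5, Pow(Mul(2, F), -1)) = Mul(-5, Mul(Rational(1, 2), Pow(F, -1))) = Mul(Rational(-5, 2), Pow(F, -1)))
D = Mul(Rational(1, 6), Pow(1110, Rational(1, 2))) (D = Pow(Add(Mul(Rational(-5, 2), Pow(-3, -1)), 30), Rational(1, 2)) = Pow(Add(Mul(Rational(-5, 2), Rational(-1, 3)), 30), Rational(1, 2)) = Pow(Add(Rational(5, 6), 30), Rational(1, 2)) = Pow(Rational(185, 6), Rational(1, 2)) = Mul(Rational(1, 6), Pow(1110, Rational(1, 2))) ≈ 5.5528)
Function('N')(j, l) = Add(5, Mul(Rational(-1, 18), Pow(1110, Rational(1, 2)))) (Function('N')(j, l) = Add(5, Mul(Rational(-1, 3), Mul(Rational(1, 6), Pow(1110, Rational(1, 2))))) = Add(5, Mul(Rational(-1, 18), Pow(1110, Rational(1, 2)))))
Mul(Function('N')(1, -2), Add(925, Mul(-1, -763))) = Mul(Add(5, Mul(Rational(-1, 18), Pow(1110, Rational(1, 2)))), Add(925, Mul(-1, -763))) = Mul(Add(5, Mul(Rational(-1, 18), Pow(1110, Rational(1, 2)))), Add(925, 763)) = Mul(Add(5, Mul(Rational(-1, 18), Pow(1110, Rational(1, 2)))), 1688) = Add(8440, Mul(Rational(-844, 9), Pow(1110, Rational(1, 2))))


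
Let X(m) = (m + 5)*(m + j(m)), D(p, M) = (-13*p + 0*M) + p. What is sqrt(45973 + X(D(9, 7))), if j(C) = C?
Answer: sqrt(68221) ≈ 261.19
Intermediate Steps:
D(p, M) = -12*p (D(p, M) = (-13*p + 0) + p = -13*p + p = -12*p)
X(m) = 2*m*(5 + m) (X(m) = (m + 5)*(m + m) = (5 + m)*(2*m) = 2*m*(5 + m))
sqrt(45973 + X(D(9, 7))) = sqrt(45973 + 2*(-12*9)*(5 - 12*9)) = sqrt(45973 + 2*(-108)*(5 - 108)) = sqrt(45973 + 2*(-108)*(-103)) = sqrt(45973 + 22248) = sqrt(68221)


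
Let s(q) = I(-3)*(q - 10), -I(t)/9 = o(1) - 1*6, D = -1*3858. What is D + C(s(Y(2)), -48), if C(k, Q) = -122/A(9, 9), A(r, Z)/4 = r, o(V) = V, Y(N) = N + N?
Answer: -69505/18 ≈ -3861.4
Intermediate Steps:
Y(N) = 2*N
A(r, Z) = 4*r
D = -3858
I(t) = 45 (I(t) = -9*(1 - 1*6) = -9*(1 - 6) = -9*(-5) = 45)
s(q) = -450 + 45*q (s(q) = 45*(q - 10) = 45*(-10 + q) = -450 + 45*q)
C(k, Q) = -61/18 (C(k, Q) = -122/(4*9) = -122/36 = -122*1/36 = -61/18)
D + C(s(Y(2)), -48) = -3858 - 61/18 = -69505/18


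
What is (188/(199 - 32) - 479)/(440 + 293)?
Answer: -79805/122411 ≈ -0.65194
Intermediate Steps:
(188/(199 - 32) - 479)/(440 + 293) = (188/167 - 479)/733 = (188*(1/167) - 479)*(1/733) = (188/167 - 479)*(1/733) = -79805/167*1/733 = -79805/122411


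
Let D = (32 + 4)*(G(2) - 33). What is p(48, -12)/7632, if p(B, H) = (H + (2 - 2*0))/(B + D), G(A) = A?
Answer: 5/4075488 ≈ 1.2268e-6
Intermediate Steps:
D = -1116 (D = (32 + 4)*(2 - 33) = 36*(-31) = -1116)
p(B, H) = (2 + H)/(-1116 + B) (p(B, H) = (H + (2 - 2*0))/(B - 1116) = (H + (2 + 0))/(-1116 + B) = (H + 2)/(-1116 + B) = (2 + H)/(-1116 + B))
p(48, -12)/7632 = ((2 - 12)/(-1116 + 48))/7632 = (-10/(-1068))*(1/7632) = -1/1068*(-10)*(1/7632) = (5/534)*(1/7632) = 5/4075488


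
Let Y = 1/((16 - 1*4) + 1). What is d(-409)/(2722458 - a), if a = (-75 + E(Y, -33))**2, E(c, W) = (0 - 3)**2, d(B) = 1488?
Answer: 248/453017 ≈ 0.00054744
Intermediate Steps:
Y = 1/13 (Y = 1/((16 - 4) + 1) = 1/(12 + 1) = 1/13 ≈ 0.076923)
E(c, W) = 9 (E(c, W) = (-3)**2 = 9)
a = 4356 (a = (-75 + 9)**2 = (-66)**2 = 4356)
d(-409)/(2722458 - a) = 1488/(2722458 - 1*4356) = 1488/(2722458 - 4356) = 1488/2718102 = 1488*(1/2718102) = 248/453017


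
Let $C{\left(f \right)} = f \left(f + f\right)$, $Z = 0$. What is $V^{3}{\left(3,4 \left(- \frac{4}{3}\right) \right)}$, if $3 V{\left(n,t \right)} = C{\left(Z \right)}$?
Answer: $0$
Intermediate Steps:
$C{\left(f \right)} = 2 f^{2}$ ($C{\left(f \right)} = f 2 f = 2 f^{2}$)
$V{\left(n,t \right)} = 0$ ($V{\left(n,t \right)} = \frac{2 \cdot 0^{2}}{3} = \frac{2 \cdot 0}{3} = \frac{1}{3} \cdot 0 = 0$)
$V^{3}{\left(3,4 \left(- \frac{4}{3}\right) \right)} = 0^{3} = 0$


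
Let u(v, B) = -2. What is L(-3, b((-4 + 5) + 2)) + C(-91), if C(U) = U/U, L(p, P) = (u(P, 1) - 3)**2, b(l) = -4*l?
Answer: 26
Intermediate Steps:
L(p, P) = 25 (L(p, P) = (-2 - 3)**2 = (-5)**2 = 25)
C(U) = 1
L(-3, b((-4 + 5) + 2)) + C(-91) = 25 + 1 = 26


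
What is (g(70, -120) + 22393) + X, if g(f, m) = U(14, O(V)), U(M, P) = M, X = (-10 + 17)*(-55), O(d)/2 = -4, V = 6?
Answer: 22022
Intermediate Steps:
O(d) = -8 (O(d) = 2*(-4) = -8)
X = -385 (X = 7*(-55) = -385)
g(f, m) = 14
(g(70, -120) + 22393) + X = (14 + 22393) - 385 = 22407 - 385 = 22022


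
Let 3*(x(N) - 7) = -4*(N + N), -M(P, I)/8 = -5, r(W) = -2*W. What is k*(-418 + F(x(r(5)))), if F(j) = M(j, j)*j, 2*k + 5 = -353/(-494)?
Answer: -2948981/1482 ≈ -1989.9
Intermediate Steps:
M(P, I) = 40 (M(P, I) = -8*(-5) = 40)
k = -2117/988 (k = -5/2 + (-353/(-494))/2 = -5/2 + (-353*(-1/494))/2 = -5/2 + (½)*(353/494) = -5/2 + 353/988 = -2117/988 ≈ -2.1427)
x(N) = 7 - 8*N/3 (x(N) = 7 + (-4*(N + N))/3 = 7 + (-8*N)/3 = 7 - 8*N/3)
F(j) = 40*j
k*(-418 + F(x(r(5)))) = -2117*(-418 + 40*(7 - (-16)*5/3))/988 = -2117*(-418 + 40*(7 - 8/3*(-10)))/988 = -2117*(-418 + 40*(7 + 80/3))/988 = -2117*(-418 + 40*(101/3))/988 = -2117*(-418 + 4040/3)/988 = -2117/988*2786/3 = -2948981/1482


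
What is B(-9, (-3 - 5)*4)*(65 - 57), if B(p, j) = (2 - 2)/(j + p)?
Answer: 0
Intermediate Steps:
B(p, j) = 0 (B(p, j) = 0/(j + p) = 0)
B(-9, (-3 - 5)*4)*(65 - 57) = 0*(65 - 57) = 0*8 = 0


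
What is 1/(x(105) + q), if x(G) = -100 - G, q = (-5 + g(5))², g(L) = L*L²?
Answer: 1/14195 ≈ 7.0447e-5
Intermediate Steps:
g(L) = L³
q = 14400 (q = (-5 + 5³)² = (-5 + 125)² = 120² = 14400)
1/(x(105) + q) = 1/((-100 - 1*105) + 14400) = 1/((-100 - 105) + 14400) = 1/(-205 + 14400) = 1/14195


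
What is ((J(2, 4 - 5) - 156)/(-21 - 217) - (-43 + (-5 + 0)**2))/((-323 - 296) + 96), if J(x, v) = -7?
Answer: -4447/124474 ≈ -0.035726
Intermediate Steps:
((J(2, 4 - 5) - 156)/(-21 - 217) - (-43 + (-5 + 0)**2))/((-323 - 296) + 96) = ((-7 - 156)/(-21 - 217) - (-43 + (-5 + 0)**2))/((-323 - 296) + 96) = (-163/(-238) - (-43 + (-5)**2))/(-619 + 96) = (-163*(-1/238) - (-43 + 25))/(-523) = (163/238 - 1*(-18))*(-1/523) = (163/238 + 18)*(-1/523) = (4447/238)*(-1/523) = -4447/124474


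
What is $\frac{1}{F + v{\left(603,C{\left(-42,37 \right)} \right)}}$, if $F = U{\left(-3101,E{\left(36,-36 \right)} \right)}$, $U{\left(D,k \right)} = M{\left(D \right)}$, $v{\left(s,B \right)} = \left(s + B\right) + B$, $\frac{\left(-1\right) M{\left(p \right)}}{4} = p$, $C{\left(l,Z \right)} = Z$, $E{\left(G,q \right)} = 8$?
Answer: $\frac{1}{13081} \approx 7.6447 \cdot 10^{-5}$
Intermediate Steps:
$M{\left(p \right)} = - 4 p$
$v{\left(s,B \right)} = s + 2 B$ ($v{\left(s,B \right)} = \left(B + s\right) + B = s + 2 B$)
$U{\left(D,k \right)} = - 4 D$
$F = 12404$ ($F = \left(-4\right) \left(-3101\right) = 12404$)
$\frac{1}{F + v{\left(603,C{\left(-42,37 \right)} \right)}} = \frac{1}{12404 + \left(603 + 2 \cdot 37\right)} = \frac{1}{12404 + \left(603 + 74\right)} = \frac{1}{12404 + 677} = \frac{1}{13081}$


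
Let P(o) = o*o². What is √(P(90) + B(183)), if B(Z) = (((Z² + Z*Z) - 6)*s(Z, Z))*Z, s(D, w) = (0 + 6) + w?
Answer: 18*√7151511 ≈ 48136.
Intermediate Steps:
s(D, w) = 6 + w
B(Z) = Z*(-6 + 2*Z²)*(6 + Z) (B(Z) = (((Z² + Z*Z) - 6)*(6 + Z))*Z = (((Z² + Z²) - 6)*(6 + Z))*Z = ((2*Z² - 6)*(6 + Z))*Z = ((-6 + 2*Z²)*(6 + Z))*Z = Z*(-6 + 2*Z²)*(6 + Z))
P(o) = o³
√(P(90) + B(183)) = √(90³ + 2*183*(-3 + 183²)*(6 + 183)) = √(729000 + 2*183*(-3 + 33489)*189) = √(729000 + 2*183*33486*189) = √(729000 + 2316360564) = √2317089564 = 18*√7151511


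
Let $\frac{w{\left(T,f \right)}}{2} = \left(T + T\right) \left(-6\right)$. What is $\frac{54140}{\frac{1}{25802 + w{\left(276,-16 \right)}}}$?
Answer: $1038296920$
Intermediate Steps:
$w{\left(T,f \right)} = - 24 T$ ($w{\left(T,f \right)} = 2 \left(T + T\right) \left(-6\right) = 2 \cdot 2 T \left(-6\right) = 2 \left(- 12 T\right) = - 24 T$)
$\frac{54140}{\frac{1}{25802 + w{\left(276,-16 \right)}}} = \frac{54140}{\frac{1}{25802 - 6624}} = \frac{54140}{\frac{1}{19178}} = 54140 \frac{1}{\frac{1}{19178}} = 54140 \cdot 19178 = 1038296920$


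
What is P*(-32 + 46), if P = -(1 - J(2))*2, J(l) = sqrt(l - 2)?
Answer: -28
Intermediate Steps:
J(l) = sqrt(-2 + l)
P = -2 (P = -(1 - sqrt(-2 + 2))*2 = -(1 - sqrt(0))*2 = -(1 - 1*0)*2 = -(1 + 0)*2 = -1*1*2 = -1*2 = -2)
P*(-32 + 46) = -2*(-32 + 46) = -2*14 = -28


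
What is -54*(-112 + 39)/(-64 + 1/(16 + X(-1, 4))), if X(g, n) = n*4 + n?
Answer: -141912/2303 ≈ -61.620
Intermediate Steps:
X(g, n) = 5*n (X(g, n) = 4*n + n = 5*n)
-54*(-112 + 39)/(-64 + 1/(16 + X(-1, 4))) = -54*(-112 + 39)/(-64 + 1/(16 + 5*4)) = -(-3942)/(-64 + 1/(16 + 20)) = -(-3942)/(-64 + 1/36) = -(-3942)/(-2303/36) = -(-3942)*(-36)/2303 = -54*2628/2303 = -141912/2303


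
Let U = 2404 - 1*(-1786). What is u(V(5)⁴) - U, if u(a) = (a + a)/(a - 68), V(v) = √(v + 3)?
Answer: -4222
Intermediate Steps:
V(v) = √(3 + v)
U = 4190 (U = 2404 + 1786 = 4190)
u(a) = 2*a/(-68 + a) (u(a) = (2*a)/(-68 + a) = 2*a/(-68 + a))
u(V(5)⁴) - U = 2*(√(3 + 5))⁴/(-68 + (√(3 + 5))⁴) - 1*4190 = 2*(√8)⁴/(-68 + (√8)⁴) - 4190 = 2*(2*√2)⁴/(-68 + (2*√2)⁴) - 4190 = 2*64/(-68 + 64) - 4190 = 2*64/(-4) - 4190 = 2*64*(-¼) - 4190 = -32 - 4190 = -4222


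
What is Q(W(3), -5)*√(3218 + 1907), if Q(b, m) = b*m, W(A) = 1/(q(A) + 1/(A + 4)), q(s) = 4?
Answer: -175*√205/29 ≈ -86.401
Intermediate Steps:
W(A) = 1/(4 + 1/(4 + A)) (W(A) = 1/(4 + 1/(A + 4)) = 1/(4 + 1/(4 + A)))
Q(W(3), -5)*√(3218 + 1907) = (((4 + 3)/(17 + 4*3))*(-5))*√(3218 + 1907) = ((7/(17 + 12))*(-5))*√5125 = ((7/29)*(-5))*(5*√205) = -175*√205/29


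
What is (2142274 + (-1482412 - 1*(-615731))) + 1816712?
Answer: 3092305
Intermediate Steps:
(2142274 + (-1482412 - 1*(-615731))) + 1816712 = (2142274 + (-1482412 + 615731)) + 1816712 = (2142274 - 866681) + 1816712 = 1275593 + 1816712 = 3092305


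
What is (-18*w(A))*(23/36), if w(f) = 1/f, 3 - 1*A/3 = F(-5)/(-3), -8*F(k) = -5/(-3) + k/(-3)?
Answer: -138/103 ≈ -1.3398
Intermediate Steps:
F(k) = -5/24 + k/24 (F(k) = -(-5/(-3) + k/(-3))/8 = -(-5*(-⅓) + k*(-⅓))/8 = -(5/3 - k/3)/8 = -5/24 + k/24)
A = 103/12 (A = 9 - 3*(-5/24 + (1/24)*(-5))/(-3) = 9 - 3*(-5/24 - 5/24)*(-1)/3 = 9 - (-5)*(-1)/(4*3) = 9 - 3*5/36 = 9 - 5/12 = 103/12 ≈ 8.5833)
(-18*w(A))*(23/36) = (-18/103/12)*(23/36) = (-18*12/103)*(23*(1/36)) = -216/103*23/36 = -138/103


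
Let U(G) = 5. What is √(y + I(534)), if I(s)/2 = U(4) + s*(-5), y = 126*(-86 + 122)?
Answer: I*√794 ≈ 28.178*I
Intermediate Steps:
y = 4536 (y = 126*36 = 4536)
I(s) = 10 - 10*s (I(s) = 2*(5 + s*(-5)) = 2*(5 - 5*s) = 10 - 10*s)
√(y + I(534)) = √(4536 + (10 - 10*534)) = √(4536 + (10 - 5340)) = √(4536 - 5330) = √(-794) = I*√794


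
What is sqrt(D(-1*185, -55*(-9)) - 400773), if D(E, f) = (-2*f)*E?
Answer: I*sqrt(217623) ≈ 466.5*I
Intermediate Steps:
D(E, f) = -2*E*f
sqrt(D(-1*185, -55*(-9)) - 400773) = sqrt(-2*(-1*185)*(-55*(-9)) - 400773) = sqrt(-2*(-185)*495 - 400773) = sqrt(183150 - 400773) = sqrt(-217623) = I*sqrt(217623)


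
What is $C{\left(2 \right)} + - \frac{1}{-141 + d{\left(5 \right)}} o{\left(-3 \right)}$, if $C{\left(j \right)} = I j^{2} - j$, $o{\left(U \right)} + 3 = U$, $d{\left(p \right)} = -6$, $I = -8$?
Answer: $- \frac{1668}{49} \approx -34.041$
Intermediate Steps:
$o{\left(U \right)} = -3 + U$
$C{\left(j \right)} = - j - 8 j^{2}$ ($C{\left(j \right)} = - 8 j^{2} - j = - j - 8 j^{2}$)
$C{\left(2 \right)} + - \frac{1}{-141 + d{\left(5 \right)}} o{\left(-3 \right)} = \left(-1\right) 2 \left(1 + 8 \cdot 2\right) + - \frac{1}{-141 - 6} \left(-3 - 3\right) = \left(-1\right) 2 \left(1 + 16\right) + - \frac{1}{-147} \left(-6\right) = \left(-1\right) 2 \cdot 17 + \left(-1\right) \left(- \frac{1}{147}\right) \left(-6\right) = -34 + \frac{1}{147} \left(-6\right) = -34 - \frac{2}{49} = - \frac{1668}{49}$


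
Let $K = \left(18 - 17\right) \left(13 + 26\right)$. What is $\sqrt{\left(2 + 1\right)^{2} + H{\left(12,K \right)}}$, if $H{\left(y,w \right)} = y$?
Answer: $\sqrt{21} \approx 4.5826$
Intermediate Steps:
$K = 39$ ($K = 1 \cdot 39 = 39$)
$\sqrt{\left(2 + 1\right)^{2} + H{\left(12,K \right)}} = \sqrt{\left(2 + 1\right)^{2} + 12} = \sqrt{3^{2} + 12} = \sqrt{9 + 12} = \sqrt{21}$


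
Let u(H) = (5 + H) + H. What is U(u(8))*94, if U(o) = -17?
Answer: -1598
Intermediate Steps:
u(H) = 5 + 2*H
U(u(8))*94 = -17*94 = -1598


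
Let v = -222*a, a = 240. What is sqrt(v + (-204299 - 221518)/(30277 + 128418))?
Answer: 3*I*sqrt(149097398244535)/158695 ≈ 230.83*I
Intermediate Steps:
v = -53280 (v = -222*240 = -53280)
sqrt(v + (-204299 - 221518)/(30277 + 128418)) = sqrt(-53280 + (-204299 - 221518)/(30277 + 128418)) = sqrt(-53280 - 425817/158695) = sqrt(-8455695417/158695) = 3*I*sqrt(149097398244535)/158695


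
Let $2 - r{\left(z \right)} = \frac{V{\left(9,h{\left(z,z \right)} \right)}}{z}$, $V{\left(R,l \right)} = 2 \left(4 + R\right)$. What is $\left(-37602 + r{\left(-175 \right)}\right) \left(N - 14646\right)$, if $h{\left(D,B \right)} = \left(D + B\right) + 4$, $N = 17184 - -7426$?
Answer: $- \frac{65562860936}{175} \approx -3.7464 \cdot 10^{8}$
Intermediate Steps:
$N = 24610$ ($N = 17184 + 7426 = 24610$)
$h{\left(D,B \right)} = 4 + B + D$ ($h{\left(D,B \right)} = \left(B + D\right) + 4 = 4 + B + D$)
$V{\left(R,l \right)} = 8 + 2 R$
$r{\left(z \right)} = 2 - \frac{26}{z}$ ($r{\left(z \right)} = 2 - \frac{8 + 2 \cdot 9}{z} = 2 - \frac{8 + 18}{z} = 2 - \frac{26}{z}$)
$\left(-37602 + r{\left(-175 \right)}\right) \left(N - 14646\right) = \left(-37602 + \left(2 - \frac{26}{-175}\right)\right) \left(24610 - 14646\right) = \left(-37602 + \left(2 - - \frac{26}{175}\right)\right) 9964 = \left(-37602 + \left(2 + \frac{26}{175}\right)\right) 9964 = \left(-37602 + \frac{376}{175}\right) 9964 = \left(- \frac{6579974}{175}\right) 9964 = - \frac{65562860936}{175}$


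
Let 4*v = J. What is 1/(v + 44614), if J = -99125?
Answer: 4/79331 ≈ 5.0422e-5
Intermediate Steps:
v = -99125/4 (v = (¼)*(-99125) = -99125/4 ≈ -24781.)
1/(v + 44614) = 1/(-99125/4 + 44614) = 1/(79331/4) = 4/79331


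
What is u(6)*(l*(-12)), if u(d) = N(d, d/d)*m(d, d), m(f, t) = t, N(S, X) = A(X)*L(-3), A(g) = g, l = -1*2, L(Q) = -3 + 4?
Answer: 144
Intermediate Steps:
L(Q) = 1
l = -2
N(S, X) = X (N(S, X) = X*1 = X)
u(d) = d (u(d) = (d/d)*d = 1*d = d)
u(6)*(l*(-12)) = 6*(-2*(-12)) = 6*24 = 144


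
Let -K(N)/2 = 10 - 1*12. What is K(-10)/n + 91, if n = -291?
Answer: 26477/291 ≈ 90.986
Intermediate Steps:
K(N) = 4 (K(N) = -2*(10 - 1*12) = -2*(10 - 12) = -2*(-2) = 4)
K(-10)/n + 91 = 4/(-291) + 91 = -1/291*4 + 91 = -4/291 + 91 = 26477/291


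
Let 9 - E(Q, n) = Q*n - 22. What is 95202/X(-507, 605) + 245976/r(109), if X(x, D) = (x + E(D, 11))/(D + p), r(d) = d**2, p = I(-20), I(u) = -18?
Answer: -220732895946/28241137 ≈ -7816.0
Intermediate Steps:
E(Q, n) = 31 - Q*n (E(Q, n) = 9 - (Q*n - 22) = 9 - (-22 + Q*n) = 9 + (22 - Q*n) = 31 - Q*n)
p = -18
X(x, D) = (31 + x - 11*D)/(-18 + D) (X(x, D) = (x + (31 - 1*D*11))/(D - 18) = (x + (31 - 11*D))/(-18 + D) = (31 + x - 11*D)/(-18 + D))
95202/X(-507, 605) + 245976/r(109) = 95202/(((31 - 507 - 11*605)/(-18 + 605))) + 245976/(109**2) = 95202/(((31 - 507 - 6655)/587)) + 245976/11881 = 95202/(((1/587)*(-7131))) + 245976*(1/11881) = 95202/(-7131/587) + 245976/11881 = 95202*(-587/7131) + 245976/11881 = -18627858/2377 + 245976/11881 = -220732895946/28241137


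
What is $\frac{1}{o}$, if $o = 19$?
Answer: $\frac{1}{19} \approx 0.052632$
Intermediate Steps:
$\frac{1}{o} = \frac{1}{19}$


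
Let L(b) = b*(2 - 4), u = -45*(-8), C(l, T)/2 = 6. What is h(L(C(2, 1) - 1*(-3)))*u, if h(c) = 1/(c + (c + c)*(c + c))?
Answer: 12/119 ≈ 0.10084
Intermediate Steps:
C(l, T) = 12 (C(l, T) = 2*6 = 12)
u = 360
L(b) = -2*b (L(b) = b*(-2) = -2*b)
h(c) = 1/(c + 4*c²) (h(c) = 1/(c + (2*c)*(2*c)) = 1/(c + 4*c²))
h(L(C(2, 1) - 1*(-3)))*u = (1/(((-2*(12 - 1*(-3))))*(1 + 4*(-2*(12 - 1*(-3))))))*360 = (1/(((-2*(12 + 3)))*(1 + 4*(-2*(12 + 3)))))*360 = (1/(((-2*15))*(1 + 4*(-2*15))))*360 = (1/((-30)*(1 + 4*(-30))))*360 = -1/(30*(1 - 120))*360 = -1/30/(-119)*360 = -1/30*(-1/119)*360 = (1/3570)*360 = 12/119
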